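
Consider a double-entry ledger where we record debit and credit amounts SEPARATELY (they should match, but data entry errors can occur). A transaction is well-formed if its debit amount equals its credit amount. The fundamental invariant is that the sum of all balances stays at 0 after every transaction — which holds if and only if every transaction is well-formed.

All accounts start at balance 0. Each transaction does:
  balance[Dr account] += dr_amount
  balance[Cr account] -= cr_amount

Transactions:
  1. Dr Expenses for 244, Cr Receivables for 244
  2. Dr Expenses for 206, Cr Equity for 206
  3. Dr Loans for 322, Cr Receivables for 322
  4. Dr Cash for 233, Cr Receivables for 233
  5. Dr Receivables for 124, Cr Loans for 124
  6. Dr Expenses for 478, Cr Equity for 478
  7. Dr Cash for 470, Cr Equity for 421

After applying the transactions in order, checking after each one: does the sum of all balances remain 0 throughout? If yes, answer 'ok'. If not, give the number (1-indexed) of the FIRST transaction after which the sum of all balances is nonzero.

Answer: 7

Derivation:
After txn 1: dr=244 cr=244 sum_balances=0
After txn 2: dr=206 cr=206 sum_balances=0
After txn 3: dr=322 cr=322 sum_balances=0
After txn 4: dr=233 cr=233 sum_balances=0
After txn 5: dr=124 cr=124 sum_balances=0
After txn 6: dr=478 cr=478 sum_balances=0
After txn 7: dr=470 cr=421 sum_balances=49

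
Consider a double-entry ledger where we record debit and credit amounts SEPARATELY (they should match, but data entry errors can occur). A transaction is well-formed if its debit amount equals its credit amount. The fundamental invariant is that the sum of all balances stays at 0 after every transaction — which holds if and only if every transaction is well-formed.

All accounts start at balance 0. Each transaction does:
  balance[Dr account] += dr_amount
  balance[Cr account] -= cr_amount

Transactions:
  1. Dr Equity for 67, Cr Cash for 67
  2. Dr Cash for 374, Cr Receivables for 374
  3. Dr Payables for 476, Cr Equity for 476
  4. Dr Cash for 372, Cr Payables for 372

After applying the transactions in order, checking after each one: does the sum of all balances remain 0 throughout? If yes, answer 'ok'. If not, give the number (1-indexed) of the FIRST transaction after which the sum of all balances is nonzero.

Answer: ok

Derivation:
After txn 1: dr=67 cr=67 sum_balances=0
After txn 2: dr=374 cr=374 sum_balances=0
After txn 3: dr=476 cr=476 sum_balances=0
After txn 4: dr=372 cr=372 sum_balances=0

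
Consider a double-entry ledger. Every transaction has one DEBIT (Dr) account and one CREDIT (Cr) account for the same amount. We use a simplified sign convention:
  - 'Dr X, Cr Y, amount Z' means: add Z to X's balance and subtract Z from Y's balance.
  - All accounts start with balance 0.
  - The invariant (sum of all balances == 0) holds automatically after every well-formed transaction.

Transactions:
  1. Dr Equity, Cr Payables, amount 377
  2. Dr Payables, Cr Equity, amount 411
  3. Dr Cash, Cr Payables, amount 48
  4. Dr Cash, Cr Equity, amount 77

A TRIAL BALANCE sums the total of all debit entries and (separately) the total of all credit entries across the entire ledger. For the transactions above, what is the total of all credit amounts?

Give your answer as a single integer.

Answer: 913

Derivation:
Txn 1: credit+=377
Txn 2: credit+=411
Txn 3: credit+=48
Txn 4: credit+=77
Total credits = 913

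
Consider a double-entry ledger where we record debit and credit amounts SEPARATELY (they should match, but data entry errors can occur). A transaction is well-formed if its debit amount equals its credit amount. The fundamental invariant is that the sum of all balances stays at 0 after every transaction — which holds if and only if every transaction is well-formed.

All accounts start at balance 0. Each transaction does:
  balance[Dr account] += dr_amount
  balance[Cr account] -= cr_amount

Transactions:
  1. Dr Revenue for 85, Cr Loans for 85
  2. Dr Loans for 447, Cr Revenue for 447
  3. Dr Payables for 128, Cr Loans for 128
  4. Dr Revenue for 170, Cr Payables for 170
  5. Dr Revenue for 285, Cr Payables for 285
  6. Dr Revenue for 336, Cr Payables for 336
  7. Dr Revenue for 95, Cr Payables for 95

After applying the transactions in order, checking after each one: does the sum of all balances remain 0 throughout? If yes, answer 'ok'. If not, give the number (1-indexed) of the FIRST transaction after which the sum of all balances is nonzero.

Answer: ok

Derivation:
After txn 1: dr=85 cr=85 sum_balances=0
After txn 2: dr=447 cr=447 sum_balances=0
After txn 3: dr=128 cr=128 sum_balances=0
After txn 4: dr=170 cr=170 sum_balances=0
After txn 5: dr=285 cr=285 sum_balances=0
After txn 6: dr=336 cr=336 sum_balances=0
After txn 7: dr=95 cr=95 sum_balances=0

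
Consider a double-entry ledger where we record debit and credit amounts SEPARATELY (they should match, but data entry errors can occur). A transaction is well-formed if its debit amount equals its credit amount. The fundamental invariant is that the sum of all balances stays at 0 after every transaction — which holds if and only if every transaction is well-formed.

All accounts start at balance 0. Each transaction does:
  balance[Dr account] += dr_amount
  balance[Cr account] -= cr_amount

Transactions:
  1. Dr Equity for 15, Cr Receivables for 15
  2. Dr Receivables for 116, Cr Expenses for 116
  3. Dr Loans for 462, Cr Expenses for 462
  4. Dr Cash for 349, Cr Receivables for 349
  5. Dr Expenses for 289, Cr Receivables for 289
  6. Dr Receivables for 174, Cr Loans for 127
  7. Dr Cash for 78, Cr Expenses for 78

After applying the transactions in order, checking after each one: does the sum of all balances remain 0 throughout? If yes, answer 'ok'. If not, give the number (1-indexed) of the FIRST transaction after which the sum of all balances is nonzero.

After txn 1: dr=15 cr=15 sum_balances=0
After txn 2: dr=116 cr=116 sum_balances=0
After txn 3: dr=462 cr=462 sum_balances=0
After txn 4: dr=349 cr=349 sum_balances=0
After txn 5: dr=289 cr=289 sum_balances=0
After txn 6: dr=174 cr=127 sum_balances=47
After txn 7: dr=78 cr=78 sum_balances=47

Answer: 6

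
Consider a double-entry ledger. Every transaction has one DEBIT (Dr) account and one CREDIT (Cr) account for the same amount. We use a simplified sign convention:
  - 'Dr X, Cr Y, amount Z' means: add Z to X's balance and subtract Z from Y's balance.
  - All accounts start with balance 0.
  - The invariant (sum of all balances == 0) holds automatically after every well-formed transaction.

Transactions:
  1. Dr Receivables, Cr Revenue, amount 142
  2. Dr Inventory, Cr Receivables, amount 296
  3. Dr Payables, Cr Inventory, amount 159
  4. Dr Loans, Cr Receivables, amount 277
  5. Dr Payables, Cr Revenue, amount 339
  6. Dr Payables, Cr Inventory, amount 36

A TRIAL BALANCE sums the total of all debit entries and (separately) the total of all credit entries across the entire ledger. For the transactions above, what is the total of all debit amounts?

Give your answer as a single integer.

Answer: 1249

Derivation:
Txn 1: debit+=142
Txn 2: debit+=296
Txn 3: debit+=159
Txn 4: debit+=277
Txn 5: debit+=339
Txn 6: debit+=36
Total debits = 1249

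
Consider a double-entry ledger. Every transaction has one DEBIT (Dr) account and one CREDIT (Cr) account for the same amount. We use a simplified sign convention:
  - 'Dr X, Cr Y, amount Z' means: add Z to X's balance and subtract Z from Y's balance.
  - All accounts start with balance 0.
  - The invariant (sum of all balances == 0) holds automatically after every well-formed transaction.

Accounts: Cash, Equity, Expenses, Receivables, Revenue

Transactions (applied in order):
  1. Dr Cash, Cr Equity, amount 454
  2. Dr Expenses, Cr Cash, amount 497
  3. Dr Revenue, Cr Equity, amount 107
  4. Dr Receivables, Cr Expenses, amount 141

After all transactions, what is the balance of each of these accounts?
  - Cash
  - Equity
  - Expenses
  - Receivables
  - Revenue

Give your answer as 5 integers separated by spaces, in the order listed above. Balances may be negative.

After txn 1 (Dr Cash, Cr Equity, amount 454): Cash=454 Equity=-454
After txn 2 (Dr Expenses, Cr Cash, amount 497): Cash=-43 Equity=-454 Expenses=497
After txn 3 (Dr Revenue, Cr Equity, amount 107): Cash=-43 Equity=-561 Expenses=497 Revenue=107
After txn 4 (Dr Receivables, Cr Expenses, amount 141): Cash=-43 Equity=-561 Expenses=356 Receivables=141 Revenue=107

Answer: -43 -561 356 141 107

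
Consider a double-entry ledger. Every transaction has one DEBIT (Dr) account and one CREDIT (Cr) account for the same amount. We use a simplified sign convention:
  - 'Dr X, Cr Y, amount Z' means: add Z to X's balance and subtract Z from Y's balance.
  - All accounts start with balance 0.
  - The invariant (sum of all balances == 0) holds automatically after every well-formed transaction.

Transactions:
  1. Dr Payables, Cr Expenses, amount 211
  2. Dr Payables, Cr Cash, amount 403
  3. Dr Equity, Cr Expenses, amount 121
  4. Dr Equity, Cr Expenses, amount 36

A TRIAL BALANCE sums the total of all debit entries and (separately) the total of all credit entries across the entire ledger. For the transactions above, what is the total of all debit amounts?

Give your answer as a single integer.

Txn 1: debit+=211
Txn 2: debit+=403
Txn 3: debit+=121
Txn 4: debit+=36
Total debits = 771

Answer: 771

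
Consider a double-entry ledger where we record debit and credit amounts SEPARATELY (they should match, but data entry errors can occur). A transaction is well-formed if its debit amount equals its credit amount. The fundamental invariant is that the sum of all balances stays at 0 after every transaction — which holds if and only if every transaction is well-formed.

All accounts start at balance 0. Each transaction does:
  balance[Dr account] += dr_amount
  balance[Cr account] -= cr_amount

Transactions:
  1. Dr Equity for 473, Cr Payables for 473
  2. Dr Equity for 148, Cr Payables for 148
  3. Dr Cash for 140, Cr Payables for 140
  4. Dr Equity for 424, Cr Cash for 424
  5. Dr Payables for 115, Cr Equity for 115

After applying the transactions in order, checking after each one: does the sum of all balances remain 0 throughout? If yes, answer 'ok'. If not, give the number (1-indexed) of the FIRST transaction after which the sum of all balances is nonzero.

Answer: ok

Derivation:
After txn 1: dr=473 cr=473 sum_balances=0
After txn 2: dr=148 cr=148 sum_balances=0
After txn 3: dr=140 cr=140 sum_balances=0
After txn 4: dr=424 cr=424 sum_balances=0
After txn 5: dr=115 cr=115 sum_balances=0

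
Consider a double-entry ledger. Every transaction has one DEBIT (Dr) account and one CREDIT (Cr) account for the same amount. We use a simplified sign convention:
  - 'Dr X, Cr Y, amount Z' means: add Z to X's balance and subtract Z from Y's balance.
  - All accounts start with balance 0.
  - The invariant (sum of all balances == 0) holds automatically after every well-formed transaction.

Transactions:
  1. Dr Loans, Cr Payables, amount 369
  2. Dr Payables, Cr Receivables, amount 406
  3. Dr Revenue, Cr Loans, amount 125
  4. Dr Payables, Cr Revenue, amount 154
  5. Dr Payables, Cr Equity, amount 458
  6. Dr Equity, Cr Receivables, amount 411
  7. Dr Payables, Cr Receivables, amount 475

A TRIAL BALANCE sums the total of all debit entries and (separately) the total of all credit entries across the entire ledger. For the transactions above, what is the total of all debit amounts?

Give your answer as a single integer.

Txn 1: debit+=369
Txn 2: debit+=406
Txn 3: debit+=125
Txn 4: debit+=154
Txn 5: debit+=458
Txn 6: debit+=411
Txn 7: debit+=475
Total debits = 2398

Answer: 2398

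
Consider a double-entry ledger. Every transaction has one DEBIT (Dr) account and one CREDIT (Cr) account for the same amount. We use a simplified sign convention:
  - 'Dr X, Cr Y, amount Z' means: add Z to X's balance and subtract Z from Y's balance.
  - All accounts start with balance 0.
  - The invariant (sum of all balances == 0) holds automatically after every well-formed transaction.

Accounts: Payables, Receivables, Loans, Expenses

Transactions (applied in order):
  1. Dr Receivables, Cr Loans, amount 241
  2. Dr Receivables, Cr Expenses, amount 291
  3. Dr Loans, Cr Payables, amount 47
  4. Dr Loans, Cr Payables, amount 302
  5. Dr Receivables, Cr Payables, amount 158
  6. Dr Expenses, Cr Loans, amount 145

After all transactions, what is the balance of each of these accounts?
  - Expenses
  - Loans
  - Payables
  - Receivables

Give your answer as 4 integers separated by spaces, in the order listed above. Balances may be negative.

Answer: -146 -37 -507 690

Derivation:
After txn 1 (Dr Receivables, Cr Loans, amount 241): Loans=-241 Receivables=241
After txn 2 (Dr Receivables, Cr Expenses, amount 291): Expenses=-291 Loans=-241 Receivables=532
After txn 3 (Dr Loans, Cr Payables, amount 47): Expenses=-291 Loans=-194 Payables=-47 Receivables=532
After txn 4 (Dr Loans, Cr Payables, amount 302): Expenses=-291 Loans=108 Payables=-349 Receivables=532
After txn 5 (Dr Receivables, Cr Payables, amount 158): Expenses=-291 Loans=108 Payables=-507 Receivables=690
After txn 6 (Dr Expenses, Cr Loans, amount 145): Expenses=-146 Loans=-37 Payables=-507 Receivables=690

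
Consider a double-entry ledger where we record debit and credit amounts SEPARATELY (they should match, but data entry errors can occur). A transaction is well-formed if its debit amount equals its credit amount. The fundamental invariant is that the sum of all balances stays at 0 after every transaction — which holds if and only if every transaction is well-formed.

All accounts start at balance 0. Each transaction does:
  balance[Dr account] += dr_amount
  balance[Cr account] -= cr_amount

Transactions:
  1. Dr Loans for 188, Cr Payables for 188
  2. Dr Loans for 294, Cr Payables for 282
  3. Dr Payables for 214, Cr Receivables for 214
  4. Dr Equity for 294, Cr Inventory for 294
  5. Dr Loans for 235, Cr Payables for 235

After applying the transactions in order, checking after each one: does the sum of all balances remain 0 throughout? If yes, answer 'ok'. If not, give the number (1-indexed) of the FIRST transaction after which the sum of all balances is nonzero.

After txn 1: dr=188 cr=188 sum_balances=0
After txn 2: dr=294 cr=282 sum_balances=12
After txn 3: dr=214 cr=214 sum_balances=12
After txn 4: dr=294 cr=294 sum_balances=12
After txn 5: dr=235 cr=235 sum_balances=12

Answer: 2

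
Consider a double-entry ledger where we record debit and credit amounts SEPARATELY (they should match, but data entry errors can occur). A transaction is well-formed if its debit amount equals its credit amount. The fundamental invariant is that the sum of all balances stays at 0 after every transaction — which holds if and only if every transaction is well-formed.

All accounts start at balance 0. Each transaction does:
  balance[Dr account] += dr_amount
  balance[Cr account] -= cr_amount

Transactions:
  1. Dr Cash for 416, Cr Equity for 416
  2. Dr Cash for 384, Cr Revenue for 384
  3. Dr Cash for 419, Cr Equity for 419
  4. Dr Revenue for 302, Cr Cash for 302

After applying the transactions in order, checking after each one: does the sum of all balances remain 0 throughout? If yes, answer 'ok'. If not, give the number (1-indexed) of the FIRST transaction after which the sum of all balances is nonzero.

Answer: ok

Derivation:
After txn 1: dr=416 cr=416 sum_balances=0
After txn 2: dr=384 cr=384 sum_balances=0
After txn 3: dr=419 cr=419 sum_balances=0
After txn 4: dr=302 cr=302 sum_balances=0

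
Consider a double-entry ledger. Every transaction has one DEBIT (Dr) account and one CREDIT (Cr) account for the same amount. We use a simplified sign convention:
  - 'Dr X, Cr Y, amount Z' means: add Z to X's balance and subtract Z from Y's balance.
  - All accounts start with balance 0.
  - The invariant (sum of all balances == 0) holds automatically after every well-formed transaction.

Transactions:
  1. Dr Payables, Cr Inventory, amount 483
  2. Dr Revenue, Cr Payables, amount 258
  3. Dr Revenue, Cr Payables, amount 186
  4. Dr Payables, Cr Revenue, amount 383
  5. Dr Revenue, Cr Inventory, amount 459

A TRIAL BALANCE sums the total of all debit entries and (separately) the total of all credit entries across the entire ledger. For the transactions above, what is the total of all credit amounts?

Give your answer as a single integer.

Answer: 1769

Derivation:
Txn 1: credit+=483
Txn 2: credit+=258
Txn 3: credit+=186
Txn 4: credit+=383
Txn 5: credit+=459
Total credits = 1769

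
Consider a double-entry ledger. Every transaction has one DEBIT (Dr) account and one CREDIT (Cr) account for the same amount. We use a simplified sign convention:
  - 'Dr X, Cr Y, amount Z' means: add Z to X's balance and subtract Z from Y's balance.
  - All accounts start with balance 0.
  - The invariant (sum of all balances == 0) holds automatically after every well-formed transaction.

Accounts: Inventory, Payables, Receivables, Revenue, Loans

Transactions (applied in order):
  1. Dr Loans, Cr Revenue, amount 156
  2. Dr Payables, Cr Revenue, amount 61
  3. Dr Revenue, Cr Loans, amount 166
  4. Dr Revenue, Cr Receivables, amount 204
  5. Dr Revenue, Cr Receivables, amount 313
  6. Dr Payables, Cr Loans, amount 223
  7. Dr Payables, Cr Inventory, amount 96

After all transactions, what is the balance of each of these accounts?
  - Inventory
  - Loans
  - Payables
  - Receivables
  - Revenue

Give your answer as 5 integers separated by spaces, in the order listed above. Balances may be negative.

Answer: -96 -233 380 -517 466

Derivation:
After txn 1 (Dr Loans, Cr Revenue, amount 156): Loans=156 Revenue=-156
After txn 2 (Dr Payables, Cr Revenue, amount 61): Loans=156 Payables=61 Revenue=-217
After txn 3 (Dr Revenue, Cr Loans, amount 166): Loans=-10 Payables=61 Revenue=-51
After txn 4 (Dr Revenue, Cr Receivables, amount 204): Loans=-10 Payables=61 Receivables=-204 Revenue=153
After txn 5 (Dr Revenue, Cr Receivables, amount 313): Loans=-10 Payables=61 Receivables=-517 Revenue=466
After txn 6 (Dr Payables, Cr Loans, amount 223): Loans=-233 Payables=284 Receivables=-517 Revenue=466
After txn 7 (Dr Payables, Cr Inventory, amount 96): Inventory=-96 Loans=-233 Payables=380 Receivables=-517 Revenue=466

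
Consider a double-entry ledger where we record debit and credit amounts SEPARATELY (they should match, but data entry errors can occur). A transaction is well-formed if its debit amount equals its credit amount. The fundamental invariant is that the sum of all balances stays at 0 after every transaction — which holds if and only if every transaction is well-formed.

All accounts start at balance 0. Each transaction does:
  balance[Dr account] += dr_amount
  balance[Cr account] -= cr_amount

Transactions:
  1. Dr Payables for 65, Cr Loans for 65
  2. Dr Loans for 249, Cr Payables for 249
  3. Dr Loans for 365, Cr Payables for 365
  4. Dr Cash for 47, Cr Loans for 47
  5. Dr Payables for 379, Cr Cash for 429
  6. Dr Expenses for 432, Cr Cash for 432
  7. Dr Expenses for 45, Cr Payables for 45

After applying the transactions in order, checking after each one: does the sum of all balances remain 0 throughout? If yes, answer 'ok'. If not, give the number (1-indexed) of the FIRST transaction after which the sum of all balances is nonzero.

After txn 1: dr=65 cr=65 sum_balances=0
After txn 2: dr=249 cr=249 sum_balances=0
After txn 3: dr=365 cr=365 sum_balances=0
After txn 4: dr=47 cr=47 sum_balances=0
After txn 5: dr=379 cr=429 sum_balances=-50
After txn 6: dr=432 cr=432 sum_balances=-50
After txn 7: dr=45 cr=45 sum_balances=-50

Answer: 5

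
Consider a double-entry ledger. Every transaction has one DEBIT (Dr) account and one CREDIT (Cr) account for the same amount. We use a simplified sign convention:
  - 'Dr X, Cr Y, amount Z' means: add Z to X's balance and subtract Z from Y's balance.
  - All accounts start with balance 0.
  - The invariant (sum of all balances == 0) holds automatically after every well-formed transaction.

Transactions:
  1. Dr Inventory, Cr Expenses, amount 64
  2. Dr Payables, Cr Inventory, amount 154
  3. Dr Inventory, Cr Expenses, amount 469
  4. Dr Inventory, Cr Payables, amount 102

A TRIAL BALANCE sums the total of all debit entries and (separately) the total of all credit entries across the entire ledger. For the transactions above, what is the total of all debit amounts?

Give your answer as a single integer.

Answer: 789

Derivation:
Txn 1: debit+=64
Txn 2: debit+=154
Txn 3: debit+=469
Txn 4: debit+=102
Total debits = 789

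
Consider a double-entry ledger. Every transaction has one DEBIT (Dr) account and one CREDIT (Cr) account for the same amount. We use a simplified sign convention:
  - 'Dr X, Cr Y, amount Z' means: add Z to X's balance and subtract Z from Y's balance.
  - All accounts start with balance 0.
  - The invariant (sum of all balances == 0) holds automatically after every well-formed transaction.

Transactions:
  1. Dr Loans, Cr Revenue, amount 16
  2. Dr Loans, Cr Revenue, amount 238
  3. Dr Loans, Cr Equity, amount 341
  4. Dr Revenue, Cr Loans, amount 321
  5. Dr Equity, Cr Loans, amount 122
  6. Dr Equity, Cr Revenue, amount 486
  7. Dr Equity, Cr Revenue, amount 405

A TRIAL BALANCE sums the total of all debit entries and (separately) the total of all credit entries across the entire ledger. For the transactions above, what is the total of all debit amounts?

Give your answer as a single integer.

Answer: 1929

Derivation:
Txn 1: debit+=16
Txn 2: debit+=238
Txn 3: debit+=341
Txn 4: debit+=321
Txn 5: debit+=122
Txn 6: debit+=486
Txn 7: debit+=405
Total debits = 1929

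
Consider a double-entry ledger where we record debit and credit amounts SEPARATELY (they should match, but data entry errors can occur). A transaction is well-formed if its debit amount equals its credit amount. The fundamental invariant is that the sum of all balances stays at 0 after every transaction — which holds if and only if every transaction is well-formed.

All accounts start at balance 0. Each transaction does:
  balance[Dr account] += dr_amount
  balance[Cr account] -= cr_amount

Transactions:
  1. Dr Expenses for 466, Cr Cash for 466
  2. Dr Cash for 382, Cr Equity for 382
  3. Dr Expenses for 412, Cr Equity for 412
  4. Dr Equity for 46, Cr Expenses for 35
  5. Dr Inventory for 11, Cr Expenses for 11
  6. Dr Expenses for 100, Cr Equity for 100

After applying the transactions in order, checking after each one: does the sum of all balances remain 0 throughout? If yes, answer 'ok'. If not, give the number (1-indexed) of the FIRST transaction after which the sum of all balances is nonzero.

After txn 1: dr=466 cr=466 sum_balances=0
After txn 2: dr=382 cr=382 sum_balances=0
After txn 3: dr=412 cr=412 sum_balances=0
After txn 4: dr=46 cr=35 sum_balances=11
After txn 5: dr=11 cr=11 sum_balances=11
After txn 6: dr=100 cr=100 sum_balances=11

Answer: 4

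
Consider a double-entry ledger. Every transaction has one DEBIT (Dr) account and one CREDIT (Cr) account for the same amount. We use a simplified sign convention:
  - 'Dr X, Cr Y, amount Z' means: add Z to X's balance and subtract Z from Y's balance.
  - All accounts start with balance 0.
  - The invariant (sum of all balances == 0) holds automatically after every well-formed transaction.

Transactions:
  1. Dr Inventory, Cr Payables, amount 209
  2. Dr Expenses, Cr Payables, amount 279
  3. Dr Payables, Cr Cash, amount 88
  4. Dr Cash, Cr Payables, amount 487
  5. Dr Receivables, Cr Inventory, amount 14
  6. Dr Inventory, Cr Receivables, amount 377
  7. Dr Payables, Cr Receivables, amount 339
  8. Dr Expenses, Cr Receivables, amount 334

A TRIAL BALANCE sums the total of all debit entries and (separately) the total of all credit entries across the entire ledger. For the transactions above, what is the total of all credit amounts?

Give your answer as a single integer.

Txn 1: credit+=209
Txn 2: credit+=279
Txn 3: credit+=88
Txn 4: credit+=487
Txn 5: credit+=14
Txn 6: credit+=377
Txn 7: credit+=339
Txn 8: credit+=334
Total credits = 2127

Answer: 2127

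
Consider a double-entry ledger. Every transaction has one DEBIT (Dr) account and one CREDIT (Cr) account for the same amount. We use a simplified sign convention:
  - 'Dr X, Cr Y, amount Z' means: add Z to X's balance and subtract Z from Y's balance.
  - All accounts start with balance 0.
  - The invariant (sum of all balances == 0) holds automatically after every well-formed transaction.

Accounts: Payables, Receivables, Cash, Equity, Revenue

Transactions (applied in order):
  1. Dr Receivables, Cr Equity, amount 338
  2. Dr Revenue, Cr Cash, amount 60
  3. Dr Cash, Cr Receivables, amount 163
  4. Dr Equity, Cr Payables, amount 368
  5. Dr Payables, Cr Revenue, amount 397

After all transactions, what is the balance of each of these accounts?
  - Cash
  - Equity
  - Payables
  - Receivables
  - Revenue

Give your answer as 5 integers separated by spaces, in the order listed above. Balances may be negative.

After txn 1 (Dr Receivables, Cr Equity, amount 338): Equity=-338 Receivables=338
After txn 2 (Dr Revenue, Cr Cash, amount 60): Cash=-60 Equity=-338 Receivables=338 Revenue=60
After txn 3 (Dr Cash, Cr Receivables, amount 163): Cash=103 Equity=-338 Receivables=175 Revenue=60
After txn 4 (Dr Equity, Cr Payables, amount 368): Cash=103 Equity=30 Payables=-368 Receivables=175 Revenue=60
After txn 5 (Dr Payables, Cr Revenue, amount 397): Cash=103 Equity=30 Payables=29 Receivables=175 Revenue=-337

Answer: 103 30 29 175 -337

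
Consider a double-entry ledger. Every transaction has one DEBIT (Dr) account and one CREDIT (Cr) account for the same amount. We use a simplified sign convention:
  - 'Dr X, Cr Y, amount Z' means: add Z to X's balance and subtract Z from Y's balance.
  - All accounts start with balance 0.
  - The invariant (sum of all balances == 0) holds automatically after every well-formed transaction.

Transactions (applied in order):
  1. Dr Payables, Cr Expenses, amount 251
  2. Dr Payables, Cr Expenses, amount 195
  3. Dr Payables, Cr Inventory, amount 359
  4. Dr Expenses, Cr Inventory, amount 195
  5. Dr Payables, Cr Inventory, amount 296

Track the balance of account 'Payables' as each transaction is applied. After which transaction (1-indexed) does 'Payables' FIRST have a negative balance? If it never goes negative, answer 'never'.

Answer: never

Derivation:
After txn 1: Payables=251
After txn 2: Payables=446
After txn 3: Payables=805
After txn 4: Payables=805
After txn 5: Payables=1101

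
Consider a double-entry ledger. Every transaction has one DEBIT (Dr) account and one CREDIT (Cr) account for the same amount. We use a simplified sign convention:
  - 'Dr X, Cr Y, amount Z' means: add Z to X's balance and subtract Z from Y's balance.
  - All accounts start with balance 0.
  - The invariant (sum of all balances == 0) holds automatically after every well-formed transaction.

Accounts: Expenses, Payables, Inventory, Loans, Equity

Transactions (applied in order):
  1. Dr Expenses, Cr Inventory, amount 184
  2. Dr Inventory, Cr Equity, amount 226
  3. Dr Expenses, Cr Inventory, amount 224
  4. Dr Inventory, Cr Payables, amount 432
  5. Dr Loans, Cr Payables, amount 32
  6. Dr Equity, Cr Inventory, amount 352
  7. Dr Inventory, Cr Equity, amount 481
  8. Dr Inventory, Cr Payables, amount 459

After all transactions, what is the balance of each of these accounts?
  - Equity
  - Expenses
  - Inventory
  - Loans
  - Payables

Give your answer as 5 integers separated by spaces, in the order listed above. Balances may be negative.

Answer: -355 408 838 32 -923

Derivation:
After txn 1 (Dr Expenses, Cr Inventory, amount 184): Expenses=184 Inventory=-184
After txn 2 (Dr Inventory, Cr Equity, amount 226): Equity=-226 Expenses=184 Inventory=42
After txn 3 (Dr Expenses, Cr Inventory, amount 224): Equity=-226 Expenses=408 Inventory=-182
After txn 4 (Dr Inventory, Cr Payables, amount 432): Equity=-226 Expenses=408 Inventory=250 Payables=-432
After txn 5 (Dr Loans, Cr Payables, amount 32): Equity=-226 Expenses=408 Inventory=250 Loans=32 Payables=-464
After txn 6 (Dr Equity, Cr Inventory, amount 352): Equity=126 Expenses=408 Inventory=-102 Loans=32 Payables=-464
After txn 7 (Dr Inventory, Cr Equity, amount 481): Equity=-355 Expenses=408 Inventory=379 Loans=32 Payables=-464
After txn 8 (Dr Inventory, Cr Payables, amount 459): Equity=-355 Expenses=408 Inventory=838 Loans=32 Payables=-923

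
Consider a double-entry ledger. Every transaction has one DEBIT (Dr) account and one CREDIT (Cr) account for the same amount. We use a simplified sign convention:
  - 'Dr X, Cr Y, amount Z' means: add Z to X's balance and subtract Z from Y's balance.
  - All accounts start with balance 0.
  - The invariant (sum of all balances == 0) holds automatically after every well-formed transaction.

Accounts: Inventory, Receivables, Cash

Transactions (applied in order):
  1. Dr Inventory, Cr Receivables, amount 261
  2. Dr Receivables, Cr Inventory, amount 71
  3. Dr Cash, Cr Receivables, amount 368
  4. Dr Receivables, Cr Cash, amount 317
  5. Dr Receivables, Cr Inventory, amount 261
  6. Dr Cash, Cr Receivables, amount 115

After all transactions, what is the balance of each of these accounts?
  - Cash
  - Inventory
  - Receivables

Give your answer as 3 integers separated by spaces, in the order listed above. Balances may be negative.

After txn 1 (Dr Inventory, Cr Receivables, amount 261): Inventory=261 Receivables=-261
After txn 2 (Dr Receivables, Cr Inventory, amount 71): Inventory=190 Receivables=-190
After txn 3 (Dr Cash, Cr Receivables, amount 368): Cash=368 Inventory=190 Receivables=-558
After txn 4 (Dr Receivables, Cr Cash, amount 317): Cash=51 Inventory=190 Receivables=-241
After txn 5 (Dr Receivables, Cr Inventory, amount 261): Cash=51 Inventory=-71 Receivables=20
After txn 6 (Dr Cash, Cr Receivables, amount 115): Cash=166 Inventory=-71 Receivables=-95

Answer: 166 -71 -95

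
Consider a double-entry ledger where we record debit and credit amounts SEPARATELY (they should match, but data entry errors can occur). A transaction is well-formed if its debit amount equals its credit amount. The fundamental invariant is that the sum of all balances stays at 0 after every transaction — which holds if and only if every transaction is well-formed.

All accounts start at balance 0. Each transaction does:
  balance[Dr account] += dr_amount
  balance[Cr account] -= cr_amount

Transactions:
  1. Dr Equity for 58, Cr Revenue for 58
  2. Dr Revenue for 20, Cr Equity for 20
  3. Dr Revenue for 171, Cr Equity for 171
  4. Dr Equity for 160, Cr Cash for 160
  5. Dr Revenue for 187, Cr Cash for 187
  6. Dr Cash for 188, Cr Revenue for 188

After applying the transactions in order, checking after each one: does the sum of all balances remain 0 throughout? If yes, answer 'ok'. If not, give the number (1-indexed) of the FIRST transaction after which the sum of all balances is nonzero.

After txn 1: dr=58 cr=58 sum_balances=0
After txn 2: dr=20 cr=20 sum_balances=0
After txn 3: dr=171 cr=171 sum_balances=0
After txn 4: dr=160 cr=160 sum_balances=0
After txn 5: dr=187 cr=187 sum_balances=0
After txn 6: dr=188 cr=188 sum_balances=0

Answer: ok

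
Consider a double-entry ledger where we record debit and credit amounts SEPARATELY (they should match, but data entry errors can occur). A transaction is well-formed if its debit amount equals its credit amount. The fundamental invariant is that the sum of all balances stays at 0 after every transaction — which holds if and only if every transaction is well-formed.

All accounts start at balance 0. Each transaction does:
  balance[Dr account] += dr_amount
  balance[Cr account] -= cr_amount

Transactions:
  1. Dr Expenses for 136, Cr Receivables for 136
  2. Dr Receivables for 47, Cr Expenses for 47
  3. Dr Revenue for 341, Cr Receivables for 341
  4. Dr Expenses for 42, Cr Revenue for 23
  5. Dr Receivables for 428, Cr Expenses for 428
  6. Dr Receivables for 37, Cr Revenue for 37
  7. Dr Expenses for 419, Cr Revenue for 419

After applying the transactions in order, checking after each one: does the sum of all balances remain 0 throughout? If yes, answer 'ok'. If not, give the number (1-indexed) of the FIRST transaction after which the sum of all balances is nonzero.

Answer: 4

Derivation:
After txn 1: dr=136 cr=136 sum_balances=0
After txn 2: dr=47 cr=47 sum_balances=0
After txn 3: dr=341 cr=341 sum_balances=0
After txn 4: dr=42 cr=23 sum_balances=19
After txn 5: dr=428 cr=428 sum_balances=19
After txn 6: dr=37 cr=37 sum_balances=19
After txn 7: dr=419 cr=419 sum_balances=19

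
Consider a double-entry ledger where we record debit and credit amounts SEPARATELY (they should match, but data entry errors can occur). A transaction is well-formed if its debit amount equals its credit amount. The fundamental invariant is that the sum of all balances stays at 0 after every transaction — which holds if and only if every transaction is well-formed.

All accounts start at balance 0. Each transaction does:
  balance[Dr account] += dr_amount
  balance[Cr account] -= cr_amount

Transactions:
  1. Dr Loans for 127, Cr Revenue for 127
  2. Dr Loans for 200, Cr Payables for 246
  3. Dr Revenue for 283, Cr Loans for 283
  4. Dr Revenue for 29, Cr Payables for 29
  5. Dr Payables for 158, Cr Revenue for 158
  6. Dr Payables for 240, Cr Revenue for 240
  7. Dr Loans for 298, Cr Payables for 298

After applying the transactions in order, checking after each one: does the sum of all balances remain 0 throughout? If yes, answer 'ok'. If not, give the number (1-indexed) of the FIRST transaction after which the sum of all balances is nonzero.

After txn 1: dr=127 cr=127 sum_balances=0
After txn 2: dr=200 cr=246 sum_balances=-46
After txn 3: dr=283 cr=283 sum_balances=-46
After txn 4: dr=29 cr=29 sum_balances=-46
After txn 5: dr=158 cr=158 sum_balances=-46
After txn 6: dr=240 cr=240 sum_balances=-46
After txn 7: dr=298 cr=298 sum_balances=-46

Answer: 2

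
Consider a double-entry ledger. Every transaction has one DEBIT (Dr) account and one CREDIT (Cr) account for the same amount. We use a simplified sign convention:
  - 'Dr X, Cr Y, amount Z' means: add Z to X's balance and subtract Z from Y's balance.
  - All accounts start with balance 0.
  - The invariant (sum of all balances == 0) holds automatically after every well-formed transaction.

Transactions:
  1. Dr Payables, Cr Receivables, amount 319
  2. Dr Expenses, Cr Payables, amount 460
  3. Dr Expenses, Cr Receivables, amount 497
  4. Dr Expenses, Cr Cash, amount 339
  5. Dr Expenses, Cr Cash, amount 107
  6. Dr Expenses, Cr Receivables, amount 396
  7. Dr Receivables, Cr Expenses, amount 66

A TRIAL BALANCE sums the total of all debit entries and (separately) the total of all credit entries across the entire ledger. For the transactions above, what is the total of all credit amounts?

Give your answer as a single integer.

Txn 1: credit+=319
Txn 2: credit+=460
Txn 3: credit+=497
Txn 4: credit+=339
Txn 5: credit+=107
Txn 6: credit+=396
Txn 7: credit+=66
Total credits = 2184

Answer: 2184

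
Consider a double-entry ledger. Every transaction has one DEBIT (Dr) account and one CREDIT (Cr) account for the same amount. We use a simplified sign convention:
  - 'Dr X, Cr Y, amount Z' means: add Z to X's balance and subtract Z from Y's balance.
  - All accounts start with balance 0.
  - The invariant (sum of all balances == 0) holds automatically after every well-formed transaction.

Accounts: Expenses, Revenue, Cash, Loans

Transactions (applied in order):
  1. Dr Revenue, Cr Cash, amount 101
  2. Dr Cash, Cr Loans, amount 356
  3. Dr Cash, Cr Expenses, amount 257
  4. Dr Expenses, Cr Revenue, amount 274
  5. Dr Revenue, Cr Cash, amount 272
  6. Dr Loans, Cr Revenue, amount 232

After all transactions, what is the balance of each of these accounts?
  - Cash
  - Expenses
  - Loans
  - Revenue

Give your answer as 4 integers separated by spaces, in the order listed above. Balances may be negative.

After txn 1 (Dr Revenue, Cr Cash, amount 101): Cash=-101 Revenue=101
After txn 2 (Dr Cash, Cr Loans, amount 356): Cash=255 Loans=-356 Revenue=101
After txn 3 (Dr Cash, Cr Expenses, amount 257): Cash=512 Expenses=-257 Loans=-356 Revenue=101
After txn 4 (Dr Expenses, Cr Revenue, amount 274): Cash=512 Expenses=17 Loans=-356 Revenue=-173
After txn 5 (Dr Revenue, Cr Cash, amount 272): Cash=240 Expenses=17 Loans=-356 Revenue=99
After txn 6 (Dr Loans, Cr Revenue, amount 232): Cash=240 Expenses=17 Loans=-124 Revenue=-133

Answer: 240 17 -124 -133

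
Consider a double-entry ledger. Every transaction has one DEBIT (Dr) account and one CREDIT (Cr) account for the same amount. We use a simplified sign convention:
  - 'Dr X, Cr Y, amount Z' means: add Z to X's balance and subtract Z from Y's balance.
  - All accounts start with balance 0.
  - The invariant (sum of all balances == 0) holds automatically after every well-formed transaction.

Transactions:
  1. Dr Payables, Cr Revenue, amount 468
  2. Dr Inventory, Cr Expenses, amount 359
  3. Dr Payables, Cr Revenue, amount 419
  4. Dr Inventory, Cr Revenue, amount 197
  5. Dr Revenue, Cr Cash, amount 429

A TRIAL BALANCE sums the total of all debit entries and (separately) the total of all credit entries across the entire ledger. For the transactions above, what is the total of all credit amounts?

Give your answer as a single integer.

Txn 1: credit+=468
Txn 2: credit+=359
Txn 3: credit+=419
Txn 4: credit+=197
Txn 5: credit+=429
Total credits = 1872

Answer: 1872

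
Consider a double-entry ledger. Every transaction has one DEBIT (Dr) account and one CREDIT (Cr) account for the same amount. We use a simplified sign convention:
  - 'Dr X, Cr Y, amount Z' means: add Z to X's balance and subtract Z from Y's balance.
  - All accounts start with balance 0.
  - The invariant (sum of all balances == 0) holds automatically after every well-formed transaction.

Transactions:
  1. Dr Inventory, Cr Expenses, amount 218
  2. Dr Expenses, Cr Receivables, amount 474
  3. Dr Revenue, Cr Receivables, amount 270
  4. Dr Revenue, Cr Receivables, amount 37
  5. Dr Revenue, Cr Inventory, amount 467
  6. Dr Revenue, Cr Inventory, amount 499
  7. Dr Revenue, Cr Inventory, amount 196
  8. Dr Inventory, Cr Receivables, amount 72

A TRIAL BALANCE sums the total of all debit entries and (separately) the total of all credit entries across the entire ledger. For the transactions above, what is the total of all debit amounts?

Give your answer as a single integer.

Txn 1: debit+=218
Txn 2: debit+=474
Txn 3: debit+=270
Txn 4: debit+=37
Txn 5: debit+=467
Txn 6: debit+=499
Txn 7: debit+=196
Txn 8: debit+=72
Total debits = 2233

Answer: 2233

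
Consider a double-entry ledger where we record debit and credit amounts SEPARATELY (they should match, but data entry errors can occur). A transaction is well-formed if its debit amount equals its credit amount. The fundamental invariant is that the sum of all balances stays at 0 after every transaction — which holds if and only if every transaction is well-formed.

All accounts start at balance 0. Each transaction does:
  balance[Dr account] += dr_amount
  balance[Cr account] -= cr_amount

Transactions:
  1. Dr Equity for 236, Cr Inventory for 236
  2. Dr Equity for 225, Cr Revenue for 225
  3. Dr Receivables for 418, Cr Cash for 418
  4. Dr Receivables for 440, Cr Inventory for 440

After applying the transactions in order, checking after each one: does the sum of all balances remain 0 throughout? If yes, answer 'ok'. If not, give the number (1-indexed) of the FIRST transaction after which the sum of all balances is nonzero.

Answer: ok

Derivation:
After txn 1: dr=236 cr=236 sum_balances=0
After txn 2: dr=225 cr=225 sum_balances=0
After txn 3: dr=418 cr=418 sum_balances=0
After txn 4: dr=440 cr=440 sum_balances=0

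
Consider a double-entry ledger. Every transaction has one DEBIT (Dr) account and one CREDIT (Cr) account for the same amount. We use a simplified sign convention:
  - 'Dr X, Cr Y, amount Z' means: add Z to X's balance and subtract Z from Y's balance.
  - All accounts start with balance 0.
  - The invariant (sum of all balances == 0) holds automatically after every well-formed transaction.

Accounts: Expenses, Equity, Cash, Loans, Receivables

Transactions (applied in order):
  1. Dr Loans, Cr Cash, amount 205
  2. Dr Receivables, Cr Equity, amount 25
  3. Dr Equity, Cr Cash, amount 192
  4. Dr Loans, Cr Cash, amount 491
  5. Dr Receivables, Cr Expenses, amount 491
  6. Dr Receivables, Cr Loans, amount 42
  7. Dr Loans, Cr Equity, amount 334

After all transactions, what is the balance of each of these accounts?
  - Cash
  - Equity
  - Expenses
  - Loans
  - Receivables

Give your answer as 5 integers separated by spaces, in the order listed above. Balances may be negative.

Answer: -888 -167 -491 988 558

Derivation:
After txn 1 (Dr Loans, Cr Cash, amount 205): Cash=-205 Loans=205
After txn 2 (Dr Receivables, Cr Equity, amount 25): Cash=-205 Equity=-25 Loans=205 Receivables=25
After txn 3 (Dr Equity, Cr Cash, amount 192): Cash=-397 Equity=167 Loans=205 Receivables=25
After txn 4 (Dr Loans, Cr Cash, amount 491): Cash=-888 Equity=167 Loans=696 Receivables=25
After txn 5 (Dr Receivables, Cr Expenses, amount 491): Cash=-888 Equity=167 Expenses=-491 Loans=696 Receivables=516
After txn 6 (Dr Receivables, Cr Loans, amount 42): Cash=-888 Equity=167 Expenses=-491 Loans=654 Receivables=558
After txn 7 (Dr Loans, Cr Equity, amount 334): Cash=-888 Equity=-167 Expenses=-491 Loans=988 Receivables=558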